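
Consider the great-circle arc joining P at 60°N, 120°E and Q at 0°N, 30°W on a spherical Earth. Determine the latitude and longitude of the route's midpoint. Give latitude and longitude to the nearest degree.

≈ 54°N, 6°W

Write both endpoints as unit vectors p₁, p₂ with components (cos φ cos λ, cos φ sin λ, sin φ).
The central angle between the endpoints is δ = arccos(p₁·p₂) ≈ 2.019 rad (115.7°).
Interpolate at f = 1/2 with slerp weights a = sin((1−f)δ)/sin δ ≈ 0.939, b = sin(fδ)/sin δ ≈ 0.939.
p = a·p₁ + b·p₂ ≈ (0.578, -0.063, 0.813); φ = arcsin(p_z) ≈ 54.42°, λ = atan2(p_y, p_x) ≈ -6.21°.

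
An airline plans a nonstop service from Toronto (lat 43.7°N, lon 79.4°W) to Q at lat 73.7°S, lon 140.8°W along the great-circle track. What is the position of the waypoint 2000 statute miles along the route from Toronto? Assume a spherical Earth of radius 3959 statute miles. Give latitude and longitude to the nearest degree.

Write both endpoints as unit vectors p₁, p₂ with components (cos φ cos λ, cos φ sin λ, sin φ).
The central angle between the endpoints is δ = arccos(p₁·p₂) ≈ 2.172 rad (124.5°). The total great-circle distance is δ·R ≈ 2.172 × 3959 ≈ 8601 mi, so the target fraction is f = 2000/8601 ≈ 0.233.
Interpolate at f ≈ 0.233 with slerp weights a = sin((1−f)δ)/sin δ ≈ 1.207, b = sin(fδ)/sin δ ≈ 0.587.
p = a·p₁ + b·p₂ ≈ (0.033, -0.962, 0.271); φ = arcsin(p_z) ≈ 15.71°, λ = atan2(p_y, p_x) ≈ -88.04°.

≈ lat 16°N, lon 88°W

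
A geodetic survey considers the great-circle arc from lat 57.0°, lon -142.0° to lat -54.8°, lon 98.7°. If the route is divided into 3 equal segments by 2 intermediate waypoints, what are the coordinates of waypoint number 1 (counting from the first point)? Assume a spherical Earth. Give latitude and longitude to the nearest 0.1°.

Write both endpoints as unit vectors p₁, p₂ with components (cos φ cos λ, cos φ sin λ, sin φ).
The central angle between the endpoints is δ = arccos(p₁·p₂) ≈ 2.566 rad (147.0°).
Interpolate at f = 1/3 with slerp weights a = sin((1−f)δ)/sin δ ≈ 1.820, b = sin(fδ)/sin δ ≈ 1.387.
p = a·p₁ + b·p₂ ≈ (-0.902, 0.180, 0.393); φ = arcsin(p_z) ≈ 23.12°, λ = atan2(p_y, p_x) ≈ 168.70°.

≈ lat 23.1°, lon 168.7°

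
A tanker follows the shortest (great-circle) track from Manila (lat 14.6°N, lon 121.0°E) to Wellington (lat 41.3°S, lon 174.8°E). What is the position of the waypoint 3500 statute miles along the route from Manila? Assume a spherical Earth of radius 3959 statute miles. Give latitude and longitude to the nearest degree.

≈ lat 25°S, lon 153°E

From cos δ = sin φ₁ sin φ₂ + cos φ₁ cos φ₂ cos Δλ, the central angle is δ ≈ 1.305 rad (74.8°). The total great-circle distance is δ·R ≈ 1.305 × 3959 ≈ 5165 mi, so the target fraction is f = 3500/5165 ≈ 0.678.
Interpolate at f ≈ 0.678 with slerp weights a = sin((1−f)δ)/sin δ ≈ 0.423, b = sin(fδ)/sin δ ≈ 0.802.
p = a·p₁ + b·p₂ ≈ (-0.811, 0.406, -0.422); φ = arcsin(p_z) ≈ -24.98°, λ = atan2(p_y, p_x) ≈ 153.42°.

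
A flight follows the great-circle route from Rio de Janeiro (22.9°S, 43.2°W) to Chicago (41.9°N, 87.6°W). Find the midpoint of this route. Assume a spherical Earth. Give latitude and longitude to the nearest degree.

Write both endpoints as unit vectors p₁, p₂ with components (cos φ cos λ, cos φ sin λ, sin φ).
The central angle between the endpoints is δ = arccos(p₁·p₂) ≈ 1.339 rad (76.7°).
Interpolate at f = 1/2 with slerp weights a = sin((1−f)δ)/sin δ ≈ 0.638, b = sin(fδ)/sin δ ≈ 0.638.
p = a·p₁ + b·p₂ ≈ (0.448, -0.876, 0.178); φ = arcsin(p_z) ≈ 10.24°, λ = atan2(p_y, p_x) ≈ -62.92°.

≈ (10°N, 63°W)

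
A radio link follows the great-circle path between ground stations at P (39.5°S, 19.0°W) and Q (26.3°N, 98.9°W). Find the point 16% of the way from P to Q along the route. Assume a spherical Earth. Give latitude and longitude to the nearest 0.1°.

From cos δ = sin φ₁ sin φ₂ + cos φ₁ cos φ₂ cos Δλ, the central angle is δ ≈ 1.732 rad (99.2°).
Interpolate at f = 0.16 with slerp weights a = sin((1−f)δ)/sin δ ≈ 1.006, b = sin(fδ)/sin δ ≈ 0.277.
p = a·p₁ + b·p₂ ≈ (0.696, -0.498, -0.517); φ = arcsin(p_z) ≈ -31.15°, λ = atan2(p_y, p_x) ≈ -35.61°.

≈ (31.2°S, 35.6°W)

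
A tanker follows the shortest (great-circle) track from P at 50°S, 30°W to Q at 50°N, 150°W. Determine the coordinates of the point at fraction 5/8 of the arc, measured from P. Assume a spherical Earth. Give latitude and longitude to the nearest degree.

≈ 14°N, 101°W

Write both endpoints as unit vectors p₁, p₂ with components (cos φ cos λ, cos φ sin λ, sin φ).
The central angle between the endpoints is δ = arccos(p₁·p₂) ≈ 2.487 rad (142.5°).
Interpolate at f = 5/8 with slerp weights a = sin((1−f)δ)/sin δ ≈ 1.320, b = sin(fδ)/sin δ ≈ 1.643.
p = a·p₁ + b·p₂ ≈ (-0.180, -0.952, 0.247); φ = arcsin(p_z) ≈ 14.33°, λ = atan2(p_y, p_x) ≈ -100.70°.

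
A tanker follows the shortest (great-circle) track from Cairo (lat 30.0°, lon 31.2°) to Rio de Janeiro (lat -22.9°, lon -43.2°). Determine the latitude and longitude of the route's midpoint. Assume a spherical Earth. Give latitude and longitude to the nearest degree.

≈ lat 4°, lon -7°

Convert each endpoint to a unit vector on the sphere (x = cos φ cos λ, y = cos φ sin λ, z = sin φ).
The central angle between the endpoints is δ = arccos(p₁·p₂) ≈ 1.551 rad (88.9°).
Interpolate at f = 1/2 with slerp weights a = sin((1−f)δ)/sin δ ≈ 0.700, b = sin(fδ)/sin δ ≈ 0.700.
p = a·p₁ + b·p₂ ≈ (0.989, -0.127, 0.078); φ = arcsin(p_z) ≈ 4.45°, λ = atan2(p_y, p_x) ≈ -7.34°.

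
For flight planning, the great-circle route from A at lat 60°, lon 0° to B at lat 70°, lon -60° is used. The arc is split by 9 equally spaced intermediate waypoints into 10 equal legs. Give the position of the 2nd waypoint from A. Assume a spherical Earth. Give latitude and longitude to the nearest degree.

≈ lat 64°, lon -8°

Convert each endpoint to a unit vector on the sphere (x = cos φ cos λ, y = cos φ sin λ, z = sin φ).
The central angle between the endpoints is δ = arccos(p₁·p₂) ≈ 0.453 rad (25.9°).
Interpolate at f = 2/10 with slerp weights a = sin((1−f)δ)/sin δ ≈ 0.810, b = sin(fδ)/sin δ ≈ 0.207.
p = a·p₁ + b·p₂ ≈ (0.440, -0.061, 0.896); φ = arcsin(p_z) ≈ 63.60°, λ = atan2(p_y, p_x) ≈ -7.92°.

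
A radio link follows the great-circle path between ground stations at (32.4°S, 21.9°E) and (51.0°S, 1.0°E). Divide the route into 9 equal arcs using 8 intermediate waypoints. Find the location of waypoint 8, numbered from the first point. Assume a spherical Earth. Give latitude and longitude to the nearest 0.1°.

≈ (49.2°S, 4.0°E)

The haversine formula gives a central angle δ ≈ 0.421 rad (24.1°) between the endpoints.
Interpolate at f = 8/9 with slerp weights a = sin((1−f)δ)/sin δ ≈ 0.114, b = sin(fδ)/sin δ ≈ 0.894.
p = a·p₁ + b·p₂ ≈ (0.652, 0.046, -0.756); φ = arcsin(p_z) ≈ -49.15°, λ = atan2(p_y, p_x) ≈ 4.02°.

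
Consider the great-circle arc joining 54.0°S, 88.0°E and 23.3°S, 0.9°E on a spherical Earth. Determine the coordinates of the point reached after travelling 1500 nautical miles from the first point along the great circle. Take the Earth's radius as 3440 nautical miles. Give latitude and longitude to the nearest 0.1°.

Write both endpoints as unit vectors p₁, p₂ with components (cos φ cos λ, cos φ sin λ, sin φ).
The central angle between the endpoints is δ = arccos(p₁·p₂) ≈ 1.216 rad (69.7°). The total great-circle distance is δ·R ≈ 1.216 × 3440 ≈ 4183 nmi, so the target fraction is f = 1500/4183 ≈ 0.359.
Interpolate at f ≈ 0.359 with slerp weights a = sin((1−f)δ)/sin δ ≈ 0.750, b = sin(fδ)/sin δ ≈ 0.450.
p = a·p₁ + b·p₂ ≈ (0.429, 0.447, -0.785); φ = arcsin(p_z) ≈ -51.71°, λ = atan2(p_y, p_x) ≈ 46.18°.

≈ 51.7°S, 46.2°E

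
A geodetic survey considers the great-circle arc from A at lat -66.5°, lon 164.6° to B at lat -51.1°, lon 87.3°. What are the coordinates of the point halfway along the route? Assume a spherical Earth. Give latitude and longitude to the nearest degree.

≈ lat -64°, lon 116°

Convert each endpoint to a unit vector on the sphere (x = cos φ cos λ, y = cos φ sin λ, z = sin φ).
The central angle between the endpoints is δ = arccos(p₁·p₂) ≈ 0.694 rad (39.8°).
Interpolate at f = 1/2 with slerp weights a = sin((1−f)δ)/sin δ ≈ 0.532, b = sin(fδ)/sin δ ≈ 0.532.
p = a·p₁ + b·p₂ ≈ (-0.189, 0.390, -0.901); φ = arcsin(p_z) ≈ -64.34°, λ = atan2(p_y, p_x) ≈ 115.83°.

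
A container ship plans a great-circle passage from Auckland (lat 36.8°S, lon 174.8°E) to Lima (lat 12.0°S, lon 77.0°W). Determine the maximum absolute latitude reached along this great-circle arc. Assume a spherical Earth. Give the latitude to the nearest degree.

≈ 41°S

The great circle lies in the plane with unit normal n̂ = (p₁ × p₂)/|p₁ × p₂|.
Here n̂_z ≈ +0.749; the vertex latitude is φ_max = arccos|n̂_z| ≈ 41.5°.
Check via Clairaut: cos φ_max = |cos φ₁| · sin C = cos(36.8°)·sin(110.6°) ≈ 0.749, again giving ≈ 41.5°.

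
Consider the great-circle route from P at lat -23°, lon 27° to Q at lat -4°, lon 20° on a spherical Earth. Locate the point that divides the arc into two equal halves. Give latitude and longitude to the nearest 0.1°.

Convert each endpoint to a unit vector on the sphere (x = cos φ cos λ, y = cos φ sin λ, z = sin φ).
The central angle between the endpoints is δ = arccos(p₁·p₂) ≈ 0.352 rad (20.2°).
Interpolate at f = 1/2 with slerp weights a = sin((1−f)δ)/sin δ ≈ 0.508, b = sin(fδ)/sin δ ≈ 0.508.
p = a·p₁ + b·p₂ ≈ (0.893, 0.386, -0.234); φ = arcsin(p_z) ≈ -13.52°, λ = atan2(p_y, p_x) ≈ 23.36°.

≈ lat -13.5°, lon 23.4°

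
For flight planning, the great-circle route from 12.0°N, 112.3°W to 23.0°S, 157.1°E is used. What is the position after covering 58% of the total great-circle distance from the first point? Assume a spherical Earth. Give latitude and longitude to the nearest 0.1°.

≈ 10.8°S, 162.9°W

From cos δ = sin φ₁ sin φ₂ + cos φ₁ cos φ₂ cos Δλ, the central angle is δ ≈ 1.662 rad (95.2°).
Interpolate at f = 0.58 with slerp weights a = sin((1−f)δ)/sin δ ≈ 0.645, b = sin(fδ)/sin δ ≈ 0.825.
p = a·p₁ + b·p₂ ≈ (-0.939, -0.289, -0.188); φ = arcsin(p_z) ≈ -10.84°, λ = atan2(p_y, p_x) ≈ -162.92°.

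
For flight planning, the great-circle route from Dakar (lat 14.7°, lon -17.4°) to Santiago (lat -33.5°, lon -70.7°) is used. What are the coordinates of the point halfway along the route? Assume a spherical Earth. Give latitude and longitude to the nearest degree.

Convert each endpoint to a unit vector on the sphere (x = cos φ cos λ, y = cos φ sin λ, z = sin φ).
The central angle between the endpoints is δ = arccos(p₁·p₂) ≈ 1.222 rad (70.0°).
Interpolate at f = 1/2 with slerp weights a = sin((1−f)δ)/sin δ ≈ 0.610, b = sin(fδ)/sin δ ≈ 0.610.
p = a·p₁ + b·p₂ ≈ (0.732, -0.657, -0.182); φ = arcsin(p_z) ≈ -10.49°, λ = atan2(p_y, p_x) ≈ -41.92°.

≈ lat -10°, lon -42°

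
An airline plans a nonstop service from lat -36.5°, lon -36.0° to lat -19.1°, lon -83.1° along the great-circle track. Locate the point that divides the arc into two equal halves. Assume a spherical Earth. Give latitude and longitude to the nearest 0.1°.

From cos δ = sin φ₁ sin φ₂ + cos φ₁ cos φ₂ cos Δλ, the central angle is δ ≈ 0.779 rad (44.6°).
Interpolate at f = 1/2 with slerp weights a = sin((1−f)δ)/sin δ ≈ 0.540, b = sin(fδ)/sin δ ≈ 0.540.
p = a·p₁ + b·p₂ ≈ (0.413, -0.762, -0.498); φ = arcsin(p_z) ≈ -29.89°, λ = atan2(p_y, p_x) ≈ -61.56°.

≈ lat -29.9°, lon -61.6°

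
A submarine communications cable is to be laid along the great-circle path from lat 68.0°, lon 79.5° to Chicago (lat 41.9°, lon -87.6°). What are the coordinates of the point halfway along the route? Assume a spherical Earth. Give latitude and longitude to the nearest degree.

≈ lat 76°, lon -75°

Convert each endpoint to a unit vector on the sphere (x = cos φ cos λ, y = cos φ sin λ, z = sin φ).
The central angle between the endpoints is δ = arccos(p₁·p₂) ≈ 1.216 rad (69.7°).
Interpolate at f = 1/2 with slerp weights a = sin((1−f)δ)/sin δ ≈ 0.609, b = sin(fδ)/sin δ ≈ 0.609.
p = a·p₁ + b·p₂ ≈ (0.061, -0.229, 0.972); φ = arcsin(p_z) ≈ 76.32°, λ = atan2(p_y, p_x) ≈ -75.16°.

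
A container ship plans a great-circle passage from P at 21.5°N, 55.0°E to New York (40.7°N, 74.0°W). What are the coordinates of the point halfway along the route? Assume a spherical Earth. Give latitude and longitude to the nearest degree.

The haversine formula gives a central angle δ ≈ 1.777 rad (101.8°) between the endpoints.
Interpolate at f = 1/2 with slerp weights a = sin((1−f)δ)/sin δ ≈ 0.793, b = sin(fδ)/sin δ ≈ 0.793.
p = a·p₁ + b·p₂ ≈ (0.589, 0.026, 0.808); φ = arcsin(p_z) ≈ 53.88°, λ = atan2(p_y, p_x) ≈ 2.57°.

≈ 54°N, 3°E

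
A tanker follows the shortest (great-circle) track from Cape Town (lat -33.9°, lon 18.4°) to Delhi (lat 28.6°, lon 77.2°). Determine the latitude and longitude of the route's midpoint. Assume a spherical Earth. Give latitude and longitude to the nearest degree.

≈ lat -3°, lon 49°

Write both endpoints as unit vectors p₁, p₂ with components (cos φ cos λ, cos φ sin λ, sin φ).
The central angle between the endpoints is δ = arccos(p₁·p₂) ≈ 1.460 rad (83.7°).
Interpolate at f = 1/2 with slerp weights a = sin((1−f)δ)/sin δ ≈ 0.671, b = sin(fδ)/sin δ ≈ 0.671.
p = a·p₁ + b·p₂ ≈ (0.659, 0.750, -0.053); φ = arcsin(p_z) ≈ -3.04°, λ = atan2(p_y, p_x) ≈ 48.71°.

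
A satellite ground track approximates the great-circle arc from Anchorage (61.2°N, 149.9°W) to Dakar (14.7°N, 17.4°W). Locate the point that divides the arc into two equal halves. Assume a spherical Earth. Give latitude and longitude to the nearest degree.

≈ (57°N, 46°W)

Convert each endpoint to a unit vector on the sphere (x = cos φ cos λ, y = cos φ sin λ, z = sin φ).
The central angle between the endpoints is δ = arccos(p₁·p₂) ≈ 1.663 rad (95.3°).
Interpolate at f = 1/2 with slerp weights a = sin((1−f)δ)/sin δ ≈ 0.742, b = sin(fδ)/sin δ ≈ 0.742.
p = a·p₁ + b·p₂ ≈ (0.376, -0.394, 0.839); φ = arcsin(p_z) ≈ 57.01°, λ = atan2(p_y, p_x) ≈ -46.36°.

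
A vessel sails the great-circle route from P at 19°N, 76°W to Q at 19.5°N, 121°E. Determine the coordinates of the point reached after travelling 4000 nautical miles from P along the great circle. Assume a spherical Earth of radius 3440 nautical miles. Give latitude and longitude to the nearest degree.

≈ 67°N, 151°W

From cos δ = sin φ₁ sin φ₂ + cos φ₁ cos φ₂ cos Δλ, the central angle is δ ≈ 2.409 rad (138.0°). The total great-circle distance is δ·R ≈ 2.409 × 3440 ≈ 8288 nmi, so the target fraction is f = 4000/8288 ≈ 0.483.
Interpolate at f ≈ 0.483 with slerp weights a = sin((1−f)δ)/sin δ ≈ 1.418, b = sin(fδ)/sin δ ≈ 1.373.
p = a·p₁ + b·p₂ ≈ (-0.342, -0.191, 0.920); φ = arcsin(p_z) ≈ 66.91°, λ = atan2(p_y, p_x) ≈ -150.79°.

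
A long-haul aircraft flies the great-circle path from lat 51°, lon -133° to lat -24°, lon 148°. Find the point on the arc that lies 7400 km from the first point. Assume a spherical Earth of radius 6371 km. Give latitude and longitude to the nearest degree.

The haversine formula gives a central angle δ ≈ 1.779 rad (101.9°) between the endpoints. The total great-circle distance is δ·R ≈ 1.779 × 6371 ≈ 11332 km, so the target fraction is f = 7400/11332 ≈ 0.653.
Interpolate at f ≈ 0.653 with slerp weights a = sin((1−f)δ)/sin δ ≈ 0.591, b = sin(fδ)/sin δ ≈ 0.938.
p = a·p₁ + b·p₂ ≈ (-0.980, 0.182, 0.078); φ = arcsin(p_z) ≈ 4.49°, λ = atan2(p_y, p_x) ≈ 169.50°.

≈ lat 4°, lon 170°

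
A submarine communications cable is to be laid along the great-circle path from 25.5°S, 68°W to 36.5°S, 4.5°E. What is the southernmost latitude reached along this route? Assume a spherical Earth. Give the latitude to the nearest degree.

≈ 38°S

The great circle lies in the plane with unit normal n̂ = (p₁ × p₂)/|p₁ × p₂|.
Here n̂_z ≈ +0.786; the vertex latitude is φ_max = arccos|n̂_z| ≈ 38.2°.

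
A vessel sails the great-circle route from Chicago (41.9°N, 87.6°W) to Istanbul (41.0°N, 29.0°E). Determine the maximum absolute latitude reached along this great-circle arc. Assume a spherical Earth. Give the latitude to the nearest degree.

The great circle lies in the plane with unit normal n̂ = (p₁ × p₂)/|p₁ × p₂|.
Here n̂_z ≈ +0.511; the vertex latitude is φ_max = arccos|n̂_z| ≈ 59.3°.
Check via Clairaut: cos φ_max = |cos φ₁| · sin C = cos(41.9°)·sin(43.4°) ≈ 0.511, again giving ≈ 59.3°.

≈ 59°N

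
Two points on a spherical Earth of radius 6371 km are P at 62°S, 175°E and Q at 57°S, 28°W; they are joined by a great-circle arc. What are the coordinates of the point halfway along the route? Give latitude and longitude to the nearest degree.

≈ 83°S, 86°W

From cos δ = sin φ₁ sin φ₂ + cos φ₁ cos φ₂ cos Δλ, the central angle is δ ≈ 1.041 rad (59.7°).
Interpolate at f = 1/2 with slerp weights a = sin((1−f)δ)/sin δ ≈ 0.576, b = sin(fδ)/sin δ ≈ 0.576.
p = a·p₁ + b·p₂ ≈ (0.008, -0.124, -0.992); φ = arcsin(p_z) ≈ -82.88°, λ = atan2(p_y, p_x) ≈ -86.48°.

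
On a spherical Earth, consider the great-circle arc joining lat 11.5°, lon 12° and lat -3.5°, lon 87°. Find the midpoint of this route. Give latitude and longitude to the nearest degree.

≈ lat 5°, lon 50°

Write both endpoints as unit vectors p₁, p₂ with components (cos φ cos λ, cos φ sin λ, sin φ).
The central angle between the endpoints is δ = arccos(p₁·p₂) ≈ 1.327 rad (76.1°).
Interpolate at f = 1/2 with slerp weights a = sin((1−f)δ)/sin δ ≈ 0.635, b = sin(fδ)/sin δ ≈ 0.635.
p = a·p₁ + b·p₂ ≈ (0.642, 0.762, 0.088); φ = arcsin(p_z) ≈ 5.04°, λ = atan2(p_y, p_x) ≈ 49.90°.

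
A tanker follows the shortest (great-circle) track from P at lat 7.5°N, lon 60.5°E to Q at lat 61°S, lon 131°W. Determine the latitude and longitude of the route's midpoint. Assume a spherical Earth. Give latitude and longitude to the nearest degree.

≈ lat 55°S, lon 71°E

Convert each endpoint to a unit vector on the sphere (x = cos φ cos λ, y = cos φ sin λ, z = sin φ).
The central angle between the endpoints is δ = arccos(p₁·p₂) ≈ 2.196 rad (125.8°).
Interpolate at f = 1/2 with slerp weights a = sin((1−f)δ)/sin δ ≈ 1.098, b = sin(fδ)/sin δ ≈ 1.098.
p = a·p₁ + b·p₂ ≈ (0.187, 0.546, -0.817); φ = arcsin(p_z) ≈ -54.78°, λ = atan2(p_y, p_x) ≈ 71.10°.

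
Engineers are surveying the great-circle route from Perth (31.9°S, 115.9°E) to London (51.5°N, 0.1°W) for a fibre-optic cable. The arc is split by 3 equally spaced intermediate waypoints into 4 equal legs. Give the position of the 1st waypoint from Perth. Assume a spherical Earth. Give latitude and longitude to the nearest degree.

≈ 8°S, 92°E

Write both endpoints as unit vectors p₁, p₂ with components (cos φ cos λ, cos φ sin λ, sin φ).
The central angle between the endpoints is δ = arccos(p₁·p₂) ≈ 2.272 rad (130.2°).
Interpolate at f = 1/4 with slerp weights a = sin((1−f)δ)/sin δ ≈ 1.297, b = sin(fδ)/sin δ ≈ 0.704.
p = a·p₁ + b·p₂ ≈ (-0.043, 0.990, -0.134); φ = arcsin(p_z) ≈ -7.73°, λ = atan2(p_y, p_x) ≈ 92.47°.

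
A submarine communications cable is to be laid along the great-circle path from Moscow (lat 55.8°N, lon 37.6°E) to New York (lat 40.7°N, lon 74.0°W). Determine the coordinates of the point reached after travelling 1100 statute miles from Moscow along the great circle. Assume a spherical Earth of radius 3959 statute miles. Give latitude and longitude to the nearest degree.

≈ lat 64°N, lon 10°E

The haversine formula gives a central angle δ ≈ 1.178 rad (67.5°) between the endpoints. The total great-circle distance is δ·R ≈ 1.178 × 3959 ≈ 4665 mi, so the target fraction is f = 1100/4665 ≈ 0.236.
Interpolate at f ≈ 0.236 with slerp weights a = sin((1−f)δ)/sin δ ≈ 0.848, b = sin(fδ)/sin δ ≈ 0.297.
p = a·p₁ + b·p₂ ≈ (0.440, 0.075, 0.895); φ = arcsin(p_z) ≈ 63.51°, λ = atan2(p_y, p_x) ≈ 9.62°.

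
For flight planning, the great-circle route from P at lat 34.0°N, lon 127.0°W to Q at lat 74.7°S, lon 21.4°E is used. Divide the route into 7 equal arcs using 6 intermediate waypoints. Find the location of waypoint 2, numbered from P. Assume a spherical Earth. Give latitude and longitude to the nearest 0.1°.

≈ lat 4.4°S, lon 119.7°W

Convert each endpoint to a unit vector on the sphere (x = cos φ cos λ, y = cos φ sin λ, z = sin φ).
The central angle between the endpoints is δ = arccos(p₁·p₂) ≈ 2.383 rad (136.5°).
Interpolate at f = 2/7 with slerp weights a = sin((1−f)δ)/sin δ ≈ 1.441, b = sin(fδ)/sin δ ≈ 0.915.
p = a·p₁ + b·p₂ ≈ (-0.494, -0.866, -0.077); φ = arcsin(p_z) ≈ -4.40°, λ = atan2(p_y, p_x) ≈ -119.71°.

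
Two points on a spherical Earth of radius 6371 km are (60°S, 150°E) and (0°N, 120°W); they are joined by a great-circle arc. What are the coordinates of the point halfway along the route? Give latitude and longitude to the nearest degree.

Convert each endpoint to a unit vector on the sphere (x = cos φ cos λ, y = cos φ sin λ, z = sin φ).
The central angle between the endpoints is δ = arccos(p₁·p₂) ≈ 1.571 rad (90.0°).
Interpolate at f = 1/2 with slerp weights a = sin((1−f)δ)/sin δ ≈ 0.707, b = sin(fδ)/sin δ ≈ 0.707.
p = a·p₁ + b·p₂ ≈ (-0.660, -0.436, -0.612); φ = arcsin(p_z) ≈ -37.76°, λ = atan2(p_y, p_x) ≈ -146.57°.

≈ (38°S, 147°W)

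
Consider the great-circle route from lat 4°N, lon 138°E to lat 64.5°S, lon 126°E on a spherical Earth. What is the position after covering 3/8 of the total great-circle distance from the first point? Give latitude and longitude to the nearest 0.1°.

The haversine formula gives a central angle δ ≈ 1.206 rad (69.1°) between the endpoints.
Interpolate at f = 3/8 with slerp weights a = sin((1−f)δ)/sin δ ≈ 0.733, b = sin(fδ)/sin δ ≈ 0.468.
p = a·p₁ + b·p₂ ≈ (-0.661, 0.652, -0.371); φ = arcsin(p_z) ≈ -21.78°, λ = atan2(p_y, p_x) ≈ 135.42°.

≈ lat 21.8°S, lon 135.4°E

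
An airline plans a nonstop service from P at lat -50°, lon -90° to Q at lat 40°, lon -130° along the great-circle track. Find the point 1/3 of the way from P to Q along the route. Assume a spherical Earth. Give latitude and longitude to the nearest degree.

≈ lat -21°, lon -106°

Write both endpoints as unit vectors p₁, p₂ with components (cos φ cos λ, cos φ sin λ, sin φ).
The central angle between the endpoints is δ = arccos(p₁·p₂) ≈ 1.686 rad (96.6°).
Interpolate at f = 1/3 with slerp weights a = sin((1−f)δ)/sin δ ≈ 0.908, b = sin(fδ)/sin δ ≈ 0.537.
p = a·p₁ + b·p₂ ≈ (-0.264, -0.898, -0.351); φ = arcsin(p_z) ≈ -20.53°, λ = atan2(p_y, p_x) ≈ -106.39°.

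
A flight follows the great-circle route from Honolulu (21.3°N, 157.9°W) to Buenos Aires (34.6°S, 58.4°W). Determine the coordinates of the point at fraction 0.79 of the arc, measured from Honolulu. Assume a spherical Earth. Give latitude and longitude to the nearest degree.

≈ (27°S, 84°W)

Write both endpoints as unit vectors p₁, p₂ with components (cos φ cos λ, cos φ sin λ, sin φ).
The central angle between the endpoints is δ = arccos(p₁·p₂) ≈ 1.910 rad (109.4°).
Interpolate at f = 0.79 with slerp weights a = sin((1−f)δ)/sin δ ≈ 0.414, b = sin(fδ)/sin δ ≈ 1.058.
p = a·p₁ + b·p₂ ≈ (0.099, -0.887, -0.451); φ = arcsin(p_z) ≈ -26.78°, λ = atan2(p_y, p_x) ≈ -83.63°.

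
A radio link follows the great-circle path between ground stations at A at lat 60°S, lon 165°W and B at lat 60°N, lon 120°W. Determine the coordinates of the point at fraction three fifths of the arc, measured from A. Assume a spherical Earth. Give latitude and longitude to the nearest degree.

≈ lat 12°N, lon 140°W

From cos δ = sin φ₁ sin φ₂ + cos φ₁ cos φ₂ cos Δλ, the central angle is δ ≈ 2.181 rad (125.0°).
Interpolate at f = 3/5 with slerp weights a = sin((1−f)δ)/sin δ ≈ 0.935, b = sin(fδ)/sin δ ≈ 1.179.
p = a·p₁ + b·p₂ ≈ (-0.746, -0.631, 0.211); φ = arcsin(p_z) ≈ 12.20°, λ = atan2(p_y, p_x) ≈ -139.76°.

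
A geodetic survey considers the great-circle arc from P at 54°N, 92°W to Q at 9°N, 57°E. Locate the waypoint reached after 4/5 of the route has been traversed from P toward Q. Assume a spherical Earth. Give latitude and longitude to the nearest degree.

≈ 30°N, 49°E

Convert each endpoint to a unit vector on the sphere (x = cos φ cos λ, y = cos φ sin λ, z = sin φ).
The central angle between the endpoints is δ = arccos(p₁·p₂) ≈ 1.951 rad (111.8°).
Interpolate at f = 4/5 with slerp weights a = sin((1−f)δ)/sin δ ≈ 0.410, b = sin(fδ)/sin δ ≈ 1.077.
p = a·p₁ + b·p₂ ≈ (0.571, 0.651, 0.500); φ = arcsin(p_z) ≈ 29.99°, λ = atan2(p_y, p_x) ≈ 48.77°.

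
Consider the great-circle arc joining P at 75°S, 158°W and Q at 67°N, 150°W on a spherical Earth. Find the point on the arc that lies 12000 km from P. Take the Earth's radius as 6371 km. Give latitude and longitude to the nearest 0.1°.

≈ 32.9°N, 152.2°W

Convert each endpoint to a unit vector on the sphere (x = cos φ cos λ, y = cos φ sin λ, z = sin φ).
The central angle between the endpoints is δ = arccos(p₁·p₂) ≈ 2.480 rad (142.1°). The total great-circle distance is δ·R ≈ 2.480 × 6371 ≈ 15800 km, so the target fraction is f = 12000/15800 ≈ 0.759.
Interpolate at f ≈ 0.759 with slerp weights a = sin((1−f)δ)/sin δ ≈ 0.914, b = sin(fδ)/sin δ ≈ 1.549.
p = a·p₁ + b·p₂ ≈ (-0.743, -0.391, 0.542); φ = arcsin(p_z) ≈ 32.85°, λ = atan2(p_y, p_x) ≈ -152.25°.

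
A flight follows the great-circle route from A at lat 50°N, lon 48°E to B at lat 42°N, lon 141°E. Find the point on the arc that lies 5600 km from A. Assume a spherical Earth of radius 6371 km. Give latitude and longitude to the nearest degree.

From cos δ = sin φ₁ sin φ₂ + cos φ₁ cos φ₂ cos Δλ, the central angle is δ ≈ 1.061 rad (60.8°). The total great-circle distance is δ·R ≈ 1.061 × 6371 ≈ 6763 km, so the target fraction is f = 5600/6763 ≈ 0.828.
Interpolate at f ≈ 0.828 with slerp weights a = sin((1−f)δ)/sin δ ≈ 0.208, b = sin(fδ)/sin δ ≈ 0.882.
p = a·p₁ + b·p₂ ≈ (-0.420, 0.512, 0.749); φ = arcsin(p_z) ≈ 48.54°, λ = atan2(p_y, p_x) ≈ 129.37°.

≈ lat 49°N, lon 129°E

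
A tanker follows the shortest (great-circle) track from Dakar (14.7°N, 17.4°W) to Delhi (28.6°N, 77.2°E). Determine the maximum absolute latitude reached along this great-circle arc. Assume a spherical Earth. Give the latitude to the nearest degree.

≈ 32°N

The great circle lies in the plane with unit normal n̂ = (p₁ × p₂)/|p₁ × p₂|.
Here n̂_z ≈ +0.848; the vertex latitude is φ_max = arccos|n̂_z| ≈ 32.0°.
Check via Clairaut: cos φ_max = |cos φ₁| · sin C = cos(14.7°)·sin(61.2°) ≈ 0.848, again giving ≈ 32.0°.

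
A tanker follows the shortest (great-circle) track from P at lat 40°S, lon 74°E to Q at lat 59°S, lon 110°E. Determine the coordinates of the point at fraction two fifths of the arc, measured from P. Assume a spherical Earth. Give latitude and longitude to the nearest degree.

Write both endpoints as unit vectors p₁, p₂ with components (cos φ cos λ, cos φ sin λ, sin φ).
The central angle between the endpoints is δ = arccos(p₁·p₂) ≈ 0.515 rad (29.5°).
Interpolate at f = 2/5 with slerp weights a = sin((1−f)δ)/sin δ ≈ 0.617, b = sin(fδ)/sin δ ≈ 0.415.
p = a·p₁ + b·p₂ ≈ (0.057, 0.656, -0.753); φ = arcsin(p_z) ≈ -48.84°, λ = atan2(p_y, p_x) ≈ 85.01°.

≈ lat 49°S, lon 85°E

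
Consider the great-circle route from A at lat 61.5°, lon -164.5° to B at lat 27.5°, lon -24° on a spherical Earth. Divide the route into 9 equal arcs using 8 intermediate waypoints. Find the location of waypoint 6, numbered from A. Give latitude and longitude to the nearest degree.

Write both endpoints as unit vectors p₁, p₂ with components (cos φ cos λ, cos φ sin λ, sin φ).
The central angle between the endpoints is δ = arccos(p₁·p₂) ≈ 1.492 rad (85.5°).
Interpolate at f = 6/9 with slerp weights a = sin((1−f)δ)/sin δ ≈ 0.478, b = sin(fδ)/sin δ ≈ 0.841.
p = a·p₁ + b·p₂ ≈ (0.462, -0.364, 0.809); φ = arcsin(p_z) ≈ 53.98°, λ = atan2(p_y, p_x) ≈ -38.30°.

≈ lat 54°, lon -38°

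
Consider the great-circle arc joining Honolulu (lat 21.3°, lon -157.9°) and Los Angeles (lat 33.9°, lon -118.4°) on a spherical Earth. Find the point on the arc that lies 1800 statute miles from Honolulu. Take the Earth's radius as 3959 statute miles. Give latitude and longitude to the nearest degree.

The haversine formula gives a central angle δ ≈ 0.645 rad (36.9°) between the endpoints. The total great-circle distance is δ·R ≈ 0.645 × 3959 ≈ 2552 mi, so the target fraction is f = 1800/2552 ≈ 0.705.
Interpolate at f ≈ 0.705 with slerp weights a = sin((1−f)δ)/sin δ ≈ 0.314, b = sin(fδ)/sin δ ≈ 0.731.
p = a·p₁ + b·p₂ ≈ (-0.560, -0.644, 0.522); φ = arcsin(p_z) ≈ 31.45°, λ = atan2(p_y, p_x) ≈ -131.01°.

≈ lat 31°, lon -131°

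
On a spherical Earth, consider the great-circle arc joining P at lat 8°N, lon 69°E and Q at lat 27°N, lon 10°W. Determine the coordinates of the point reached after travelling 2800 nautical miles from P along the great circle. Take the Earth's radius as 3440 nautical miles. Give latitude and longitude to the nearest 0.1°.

From cos δ = sin φ₁ sin φ₂ + cos φ₁ cos φ₂ cos Δλ, the central angle is δ ≈ 1.337 rad (76.6°). The total great-circle distance is δ·R ≈ 1.337 × 3440 ≈ 4600 nmi, so the target fraction is f = 2800/4600 ≈ 0.609.
Interpolate at f ≈ 0.609 with slerp weights a = sin((1−f)δ)/sin δ ≈ 0.514, b = sin(fδ)/sin δ ≈ 0.747.
p = a·p₁ + b·p₂ ≈ (0.838, 0.359, 0.411); φ = arcsin(p_z) ≈ 24.25°, λ = atan2(p_y, p_x) ≈ 23.20°.

≈ lat 24.3°N, lon 23.2°E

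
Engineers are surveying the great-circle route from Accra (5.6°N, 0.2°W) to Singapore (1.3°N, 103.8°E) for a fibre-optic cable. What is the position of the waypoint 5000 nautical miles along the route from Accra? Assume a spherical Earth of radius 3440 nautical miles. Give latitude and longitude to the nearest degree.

Write both endpoints as unit vectors p₁, p₂ with components (cos φ cos λ, cos φ sin λ, sin φ).
The central angle between the endpoints is δ = arccos(p₁·p₂) ≈ 1.812 rad (103.8°). The total great-circle distance is δ·R ≈ 1.812 × 3440 ≈ 6232 nmi, so the target fraction is f = 5000/6232 ≈ 0.802.
Interpolate at f ≈ 0.802 with slerp weights a = sin((1−f)δ)/sin δ ≈ 0.361, b = sin(fδ)/sin δ ≈ 1.023.
p = a·p₁ + b·p₂ ≈ (0.115, 0.992, 0.058); φ = arcsin(p_z) ≈ 3.35°, λ = atan2(p_y, p_x) ≈ 83.37°.

≈ (3°N, 83°E)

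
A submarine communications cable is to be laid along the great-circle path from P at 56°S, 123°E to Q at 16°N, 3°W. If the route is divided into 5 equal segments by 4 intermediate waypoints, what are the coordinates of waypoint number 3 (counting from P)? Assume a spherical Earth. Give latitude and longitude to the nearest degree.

≈ 26°S, 24°E

Write both endpoints as unit vectors p₁, p₂ with components (cos φ cos λ, cos φ sin λ, sin φ).
The central angle between the endpoints is δ = arccos(p₁·p₂) ≈ 2.147 rad (123.0°).
Interpolate at f = 3/5 with slerp weights a = sin((1−f)δ)/sin δ ≈ 0.902, b = sin(fδ)/sin δ ≈ 1.145.
p = a·p₁ + b·p₂ ≈ (0.824, 0.366, -0.433); φ = arcsin(p_z) ≈ -25.63°, λ = atan2(p_y, p_x) ≈ 23.92°.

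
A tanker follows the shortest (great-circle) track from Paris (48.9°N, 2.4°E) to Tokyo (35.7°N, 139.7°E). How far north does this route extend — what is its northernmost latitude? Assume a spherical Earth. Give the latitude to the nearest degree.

The great circle lies in the plane with unit normal n̂ = (p₁ × p₂)/|p₁ × p₂|.
Here n̂_z ≈ +0.362; the vertex latitude is φ_max = arccos|n̂_z| ≈ 68.7°.

≈ 69°N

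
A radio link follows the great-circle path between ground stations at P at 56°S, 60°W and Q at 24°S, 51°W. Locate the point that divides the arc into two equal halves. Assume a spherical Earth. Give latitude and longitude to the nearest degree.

The haversine formula gives a central angle δ ≈ 0.570 rad (32.7°) between the endpoints.
Interpolate at f = 1/2 with slerp weights a = sin((1−f)δ)/sin δ ≈ 0.521, b = sin(fδ)/sin δ ≈ 0.521.
p = a·p₁ + b·p₂ ≈ (0.445, -0.622, -0.644); φ = arcsin(p_z) ≈ -40.08°, λ = atan2(p_y, p_x) ≈ -54.42°.

≈ 40°S, 54°W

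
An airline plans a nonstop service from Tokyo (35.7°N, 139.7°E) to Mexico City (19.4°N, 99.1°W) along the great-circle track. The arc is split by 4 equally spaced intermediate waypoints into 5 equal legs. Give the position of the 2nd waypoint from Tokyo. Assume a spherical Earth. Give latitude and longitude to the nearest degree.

≈ (48°N, 167°W)

Write both endpoints as unit vectors p₁, p₂ with components (cos φ cos λ, cos φ sin λ, sin φ).
The central angle between the endpoints is δ = arccos(p₁·p₂) ≈ 1.775 rad (101.7°).
Interpolate at f = 2/5 with slerp weights a = sin((1−f)δ)/sin δ ≈ 0.893, b = sin(fδ)/sin δ ≈ 0.666.
p = a·p₁ + b·p₂ ≈ (-0.653, -0.151, 0.742); φ = arcsin(p_z) ≈ 47.94°, λ = atan2(p_y, p_x) ≈ -166.99°.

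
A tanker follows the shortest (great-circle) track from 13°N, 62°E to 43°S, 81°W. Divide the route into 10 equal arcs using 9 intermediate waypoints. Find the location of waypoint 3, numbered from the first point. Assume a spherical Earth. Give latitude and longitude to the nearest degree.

Convert each endpoint to a unit vector on the sphere (x = cos φ cos λ, y = cos φ sin λ, z = sin φ).
The central angle between the endpoints is δ = arccos(p₁·p₂) ≈ 2.378 rad (136.3°).
Interpolate at f = 3/10 with slerp weights a = sin((1−f)δ)/sin δ ≈ 1.440, b = sin(fδ)/sin δ ≈ 0.947.
p = a·p₁ + b·p₂ ≈ (0.767, 0.555, -0.322); φ = arcsin(p_z) ≈ -18.76°, λ = atan2(p_y, p_x) ≈ 35.89°.

≈ 19°S, 36°E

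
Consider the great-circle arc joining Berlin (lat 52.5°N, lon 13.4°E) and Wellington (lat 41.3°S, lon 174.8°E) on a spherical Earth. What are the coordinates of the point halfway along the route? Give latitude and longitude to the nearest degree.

Write both endpoints as unit vectors p₁, p₂ with components (cos φ cos λ, cos φ sin λ, sin φ).
The central angle between the endpoints is δ = arccos(p₁·p₂) ≈ 2.848 rad (163.2°).
Interpolate at f = 1/2 with slerp weights a = sin((1−f)δ)/sin δ ≈ 3.413, b = sin(fδ)/sin δ ≈ 3.413.
p = a·p₁ + b·p₂ ≈ (-0.532, 0.714, 0.455); φ = arcsin(p_z) ≈ 27.07°, λ = atan2(p_y, p_x) ≈ 126.71°.

≈ lat 27°N, lon 127°E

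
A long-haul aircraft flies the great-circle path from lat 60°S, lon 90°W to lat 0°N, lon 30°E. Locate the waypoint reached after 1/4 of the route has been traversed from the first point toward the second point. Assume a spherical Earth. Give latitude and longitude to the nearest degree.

Write both endpoints as unit vectors p₁, p₂ with components (cos φ cos λ, cos φ sin λ, sin φ).
The central angle between the endpoints is δ = arccos(p₁·p₂) ≈ 1.823 rad (104.5°).
Interpolate at f = 1/4 with slerp weights a = sin((1−f)δ)/sin δ ≈ 1.012, b = sin(fδ)/sin δ ≈ 0.455.
p = a·p₁ + b·p₂ ≈ (0.394, -0.278, -0.876); φ = arcsin(p_z) ≈ -61.17°, λ = atan2(p_y, p_x) ≈ -35.26°.

≈ lat 61°S, lon 35°W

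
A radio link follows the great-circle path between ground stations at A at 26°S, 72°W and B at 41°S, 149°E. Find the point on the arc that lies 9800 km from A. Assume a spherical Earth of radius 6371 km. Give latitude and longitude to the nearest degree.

Write both endpoints as unit vectors p₁, p₂ with components (cos φ cos λ, cos φ sin λ, sin φ).
The central angle between the endpoints is δ = arccos(p₁·p₂) ≈ 1.797 rad (103.0°). The total great-circle distance is δ·R ≈ 1.797 × 6371 ≈ 11449 km, so the target fraction is f = 9800/11449 ≈ 0.856.
Interpolate at f ≈ 0.856 with slerp weights a = sin((1−f)δ)/sin δ ≈ 0.263, b = sin(fδ)/sin δ ≈ 1.026.
p = a·p₁ + b·p₂ ≈ (-0.591, 0.174, -0.788); φ = arcsin(p_z) ≈ -52.00°, λ = atan2(p_y, p_x) ≈ 163.57°.

≈ 52°S, 164°E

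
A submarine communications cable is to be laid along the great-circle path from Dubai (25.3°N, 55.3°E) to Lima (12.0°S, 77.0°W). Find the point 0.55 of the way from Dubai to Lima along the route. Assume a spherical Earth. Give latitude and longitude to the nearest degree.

≈ 14°N, 22°W

Write both endpoints as unit vectors p₁, p₂ with components (cos φ cos λ, cos φ sin λ, sin φ).
The central angle between the endpoints is δ = arccos(p₁·p₂) ≈ 2.324 rad (133.2°).
Interpolate at f = 0.55 with slerp weights a = sin((1−f)δ)/sin δ ≈ 1.186, b = sin(fδ)/sin δ ≈ 1.313.
p = a·p₁ + b·p₂ ≈ (0.899, -0.369, 0.234); φ = arcsin(p_z) ≈ 13.54°, λ = atan2(p_y, p_x) ≈ -22.32°.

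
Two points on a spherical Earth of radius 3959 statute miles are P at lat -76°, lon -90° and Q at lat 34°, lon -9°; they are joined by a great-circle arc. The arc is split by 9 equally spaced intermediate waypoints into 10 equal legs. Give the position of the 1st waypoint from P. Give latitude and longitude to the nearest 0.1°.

From cos δ = sin φ₁ sin φ₂ + cos φ₁ cos φ₂ cos Δλ, the central angle is δ ≈ 2.107 rad (120.7°).
Interpolate at f = 1/10 with slerp weights a = sin((1−f)δ)/sin δ ≈ 1.102, b = sin(fδ)/sin δ ≈ 0.243.
p = a·p₁ + b·p₂ ≈ (0.199, -0.298, -0.933); φ = arcsin(p_z) ≈ -68.98°, λ = atan2(p_y, p_x) ≈ -56.25°.

≈ lat -69.0°, lon -56.2°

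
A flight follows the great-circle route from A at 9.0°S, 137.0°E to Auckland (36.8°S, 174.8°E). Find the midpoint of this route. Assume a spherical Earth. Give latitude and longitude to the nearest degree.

Convert each endpoint to a unit vector on the sphere (x = cos φ cos λ, y = cos φ sin λ, z = sin φ).
The central angle between the endpoints is δ = arccos(p₁·p₂) ≈ 0.769 rad (44.1°).
Interpolate at f = 1/2 with slerp weights a = sin((1−f)δ)/sin δ ≈ 0.539, b = sin(fδ)/sin δ ≈ 0.539.
p = a·p₁ + b·p₂ ≈ (-0.820, 0.402, -0.407); φ = arcsin(p_z) ≈ -24.05°, λ = atan2(p_y, p_x) ≈ 153.85°.

≈ 24°S, 154°E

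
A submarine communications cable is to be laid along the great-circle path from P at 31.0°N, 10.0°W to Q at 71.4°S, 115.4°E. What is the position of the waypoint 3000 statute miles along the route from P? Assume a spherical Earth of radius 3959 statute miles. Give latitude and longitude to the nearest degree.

≈ 10°S, 4°E

From cos δ = sin φ₁ sin φ₂ + cos φ₁ cos φ₂ cos Δλ, the central angle is δ ≈ 2.274 rad (130.3°). The total great-circle distance is δ·R ≈ 2.274 × 3959 ≈ 9002 mi, so the target fraction is f = 3000/9002 ≈ 0.333.
Interpolate at f ≈ 0.333 with slerp weights a = sin((1−f)δ)/sin δ ≈ 1.309, b = sin(fδ)/sin δ ≈ 0.901.
p = a·p₁ + b·p₂ ≈ (0.982, 0.065, -0.180); φ = arcsin(p_z) ≈ -10.36°, λ = atan2(p_y, p_x) ≈ 3.77°.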